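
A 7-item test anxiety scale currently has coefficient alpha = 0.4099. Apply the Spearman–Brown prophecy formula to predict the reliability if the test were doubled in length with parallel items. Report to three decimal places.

Length factor m = 2
α' = m·α / (1 + (m−1)·α)
   = 2 × 0.4099 / (1 + (2 − 1) × 0.4099)
   = 0.8198 / 1.4099 = 0.581

predicted reliability = 0.581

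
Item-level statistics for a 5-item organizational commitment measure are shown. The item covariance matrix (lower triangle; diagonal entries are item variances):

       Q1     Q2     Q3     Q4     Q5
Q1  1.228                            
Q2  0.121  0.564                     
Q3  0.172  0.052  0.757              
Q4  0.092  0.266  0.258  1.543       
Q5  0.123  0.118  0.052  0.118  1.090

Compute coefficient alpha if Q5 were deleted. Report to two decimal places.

Remaining items: Q1, Q2, Q3, Q4 (k = 4).
Σσ²ᵢ = 1.228 + 0.564 + 0.757 + 1.543 = 4.092
σ²_total = 4.092 + 2 × 0.961 = 6.014
α (item deleted) = (4/3)·(1 − 4.092/6.014) = 0.43

α = 0.43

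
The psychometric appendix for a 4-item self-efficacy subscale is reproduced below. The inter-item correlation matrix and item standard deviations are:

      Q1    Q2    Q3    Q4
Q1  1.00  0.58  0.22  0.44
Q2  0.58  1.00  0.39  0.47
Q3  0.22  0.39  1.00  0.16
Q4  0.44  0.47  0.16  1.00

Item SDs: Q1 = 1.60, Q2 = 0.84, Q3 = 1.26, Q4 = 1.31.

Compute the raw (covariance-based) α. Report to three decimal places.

Σσ²ᵢ = 1.60² + 0.84² + 1.26² + 1.31² = 6.5693
Covariances σ_ij = r_ij · s_i · s_j:
  σ(Q1,Q2) = 0.58 × 1.60 × 0.84 = 0.7795
  σ(Q1,Q3) = 0.22 × 1.60 × 1.26 = 0.4435
  σ(Q1,Q4) = 0.44 × 1.60 × 1.31 = 0.9222
  σ(Q2,Q3) = 0.39 × 0.84 × 1.26 = 0.4128
  σ(Q2,Q4) = 0.47 × 0.84 × 1.31 = 0.5172
  σ(Q3,Q4) = 0.16 × 1.26 × 1.31 = 0.2641
σ²_T = Σσ²ᵢ + 2·Σσ_ij = 6.5693 + 2 × 3.3393 = 13.2479
α = (4/3)·(1 − 6.5693/13.2479) = 0.672

α = 0.672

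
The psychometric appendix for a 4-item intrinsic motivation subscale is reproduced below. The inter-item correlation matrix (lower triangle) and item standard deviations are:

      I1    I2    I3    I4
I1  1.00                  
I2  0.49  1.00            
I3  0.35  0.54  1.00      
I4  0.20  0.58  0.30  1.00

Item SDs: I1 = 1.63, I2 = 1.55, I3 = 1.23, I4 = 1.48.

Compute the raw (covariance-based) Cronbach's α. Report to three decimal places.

Cronbach's α = 0.732

Σσ²ᵢ = 1.63² + 1.55² + 1.23² + 1.48² = 8.7627
Covariances σ_ij = r_ij · s_i · s_j:
  σ(I1,I2) = 0.49 × 1.63 × 1.55 = 1.2380
  σ(I1,I3) = 0.35 × 1.63 × 1.23 = 0.7017
  σ(I1,I4) = 0.20 × 1.63 × 1.48 = 0.4825
  σ(I2,I3) = 0.54 × 1.55 × 1.23 = 1.0295
  σ(I2,I4) = 0.58 × 1.55 × 1.48 = 1.3305
  σ(I3,I4) = 0.30 × 1.23 × 1.48 = 0.5461
σ²_T = Σσ²ᵢ + 2·Σσ_ij = 8.7627 + 2 × 5.3283 = 19.4193
α = (4/3)·(1 − 8.7627/19.4193) = 0.732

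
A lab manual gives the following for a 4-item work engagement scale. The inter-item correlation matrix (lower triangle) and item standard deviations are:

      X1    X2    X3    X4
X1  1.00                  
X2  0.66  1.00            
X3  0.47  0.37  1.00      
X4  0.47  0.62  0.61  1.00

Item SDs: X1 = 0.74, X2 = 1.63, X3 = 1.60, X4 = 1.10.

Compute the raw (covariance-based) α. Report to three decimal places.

α = 0.778

Σσ²ᵢ = 0.74² + 1.63² + 1.60² + 1.10² = 6.9745
Covariances σ_ij = r_ij · s_i · s_j:
  σ(X1,X2) = 0.66 × 0.74 × 1.63 = 0.7961
  σ(X1,X3) = 0.47 × 0.74 × 1.60 = 0.5565
  σ(X1,X4) = 0.47 × 0.74 × 1.10 = 0.3826
  σ(X2,X3) = 0.37 × 1.63 × 1.60 = 0.9650
  σ(X2,X4) = 0.62 × 1.63 × 1.10 = 1.1117
  σ(X3,X4) = 0.61 × 1.60 × 1.10 = 1.0736
σ²_T = Σσ²ᵢ + 2·Σσ_ij = 6.9745 + 2 × 4.8855 = 16.7455
α = (4/3)·(1 − 6.9745/16.7455) = 0.778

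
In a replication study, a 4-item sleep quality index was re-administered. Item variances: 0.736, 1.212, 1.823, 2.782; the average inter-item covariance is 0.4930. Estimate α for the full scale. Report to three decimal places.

α = 0.633

Σσᵢ² = 0.736 + 1.212 + 1.823 + 2.782 = 6.553
Sum of the 6 distinct covariances = 6 × 0.4930 = 2.9580
σ²_total = Σσᵢ² + 2·Σcov = 6.553 + 2 × 2.9580 = 12.4690
α = (4/3)·(1 − 6.553/12.4690) = 0.633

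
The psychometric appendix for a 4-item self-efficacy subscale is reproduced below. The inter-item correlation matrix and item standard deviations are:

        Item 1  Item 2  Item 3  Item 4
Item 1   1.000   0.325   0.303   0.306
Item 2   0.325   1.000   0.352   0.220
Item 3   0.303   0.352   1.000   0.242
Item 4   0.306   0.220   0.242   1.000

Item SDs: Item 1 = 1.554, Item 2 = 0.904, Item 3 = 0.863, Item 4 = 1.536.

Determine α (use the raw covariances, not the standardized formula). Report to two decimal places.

α = 0.59

Σσ²ᵢ = 1.554² + 0.904² + 0.863² + 1.536² = 6.3362
Covariances σ_ij = r_ij · s_i · s_j:
  σ(Item 1,Item 2) = 0.325 × 1.554 × 0.904 = 0.4566
  σ(Item 1,Item 3) = 0.303 × 1.554 × 0.863 = 0.4064
  σ(Item 1,Item 4) = 0.306 × 1.554 × 1.536 = 0.7304
  σ(Item 2,Item 3) = 0.352 × 0.904 × 0.863 = 0.2746
  σ(Item 2,Item 4) = 0.220 × 0.904 × 1.536 = 0.3055
  σ(Item 3,Item 4) = 0.242 × 0.863 × 1.536 = 0.3208
σ²_T = Σσ²ᵢ + 2·Σσ_ij = 6.3362 + 2 × 2.4943 = 11.3248
α = (4/3)·(1 − 6.3362/11.3248) = 0.59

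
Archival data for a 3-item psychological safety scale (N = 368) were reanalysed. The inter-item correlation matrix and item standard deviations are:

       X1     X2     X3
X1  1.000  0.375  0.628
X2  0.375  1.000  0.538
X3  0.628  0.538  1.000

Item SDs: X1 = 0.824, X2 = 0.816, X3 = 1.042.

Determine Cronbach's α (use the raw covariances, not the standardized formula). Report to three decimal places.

Σσ²ᵢ = 0.824² + 0.816² + 1.042² = 2.4306
Covariances σ_ij = r_ij · s_i · s_j:
  σ(X1,X2) = 0.375 × 0.824 × 0.816 = 0.2521
  σ(X1,X3) = 0.628 × 0.824 × 1.042 = 0.5392
  σ(X2,X3) = 0.538 × 0.816 × 1.042 = 0.4574
σ²_T = Σσ²ᵢ + 2·Σσ_ij = 2.4306 + 2 × 1.2487 = 4.9280
α = (3/2)·(1 − 2.4306/4.9280) = 0.760

Cronbach's α = 0.760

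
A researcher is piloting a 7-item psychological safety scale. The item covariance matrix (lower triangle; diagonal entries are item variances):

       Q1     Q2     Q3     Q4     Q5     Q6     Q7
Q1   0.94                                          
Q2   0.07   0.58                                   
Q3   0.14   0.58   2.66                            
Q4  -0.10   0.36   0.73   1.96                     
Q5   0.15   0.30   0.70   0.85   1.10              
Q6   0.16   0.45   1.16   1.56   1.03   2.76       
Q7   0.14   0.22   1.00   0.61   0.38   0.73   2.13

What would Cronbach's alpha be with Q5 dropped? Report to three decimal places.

Remaining items: Q1, Q2, Q3, Q4, Q6, Q7 (k = 6).
ΣVar(i) = 0.94 + 0.58 + 2.66 + 1.96 + 2.76 + 2.13 = 11.03
Var(T) = 11.03 + 2 × 7.81 = 26.65
α (item deleted) = (6/5)·(1 − 11.03/26.65) = 0.703

Cronbach's alpha = 0.703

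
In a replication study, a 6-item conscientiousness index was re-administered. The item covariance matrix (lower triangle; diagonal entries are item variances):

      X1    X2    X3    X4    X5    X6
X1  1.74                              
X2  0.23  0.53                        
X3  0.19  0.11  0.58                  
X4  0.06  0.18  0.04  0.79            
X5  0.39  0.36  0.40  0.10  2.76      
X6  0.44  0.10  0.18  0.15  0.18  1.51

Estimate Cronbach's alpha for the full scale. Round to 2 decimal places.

α = 0.53

Σσ²ᵢ = 1.74 + 0.53 + 0.58 + 0.79 + 2.76 + 1.51 = 7.91
Sum of the distinct covariances = 3.11
Var(T) = 7.91 + 2 × 3.11 = 14.13
α = (k/(k−1))·(1 − Σσ²ᵢ/Var(T)) = (6/5)·(1 − 7.91/14.13) = 0.53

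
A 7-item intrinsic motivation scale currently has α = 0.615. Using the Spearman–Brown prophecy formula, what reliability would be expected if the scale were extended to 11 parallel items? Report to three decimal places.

predicted reliability = 0.715

Length factor m = 11/7 = 1.5714
α' = m·α / (1 + (m−1)·α)
   = 11/7 × 0.615 / (1 + (11/7 − 1) × 0.615)
   = 0.9664 / 1.3514 = 0.715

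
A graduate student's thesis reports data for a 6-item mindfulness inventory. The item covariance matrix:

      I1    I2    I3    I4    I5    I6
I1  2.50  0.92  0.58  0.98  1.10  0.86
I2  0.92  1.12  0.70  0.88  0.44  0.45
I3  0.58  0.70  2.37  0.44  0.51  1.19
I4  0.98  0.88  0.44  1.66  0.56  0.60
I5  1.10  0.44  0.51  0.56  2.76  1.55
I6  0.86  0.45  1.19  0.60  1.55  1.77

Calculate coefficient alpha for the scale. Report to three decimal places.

coefficient alpha = 0.791

sum of item variances = 2.50 + 1.12 + 2.37 + 1.66 + 2.76 + 1.77 = 12.18
Sum of the distinct covariances = 11.76
total variance = 12.18 + 2 × 11.76 = 35.70
α = (k/(k−1))·(1 − sum of item variances/total variance) = (6/5)·(1 − 12.18/35.70) = 0.791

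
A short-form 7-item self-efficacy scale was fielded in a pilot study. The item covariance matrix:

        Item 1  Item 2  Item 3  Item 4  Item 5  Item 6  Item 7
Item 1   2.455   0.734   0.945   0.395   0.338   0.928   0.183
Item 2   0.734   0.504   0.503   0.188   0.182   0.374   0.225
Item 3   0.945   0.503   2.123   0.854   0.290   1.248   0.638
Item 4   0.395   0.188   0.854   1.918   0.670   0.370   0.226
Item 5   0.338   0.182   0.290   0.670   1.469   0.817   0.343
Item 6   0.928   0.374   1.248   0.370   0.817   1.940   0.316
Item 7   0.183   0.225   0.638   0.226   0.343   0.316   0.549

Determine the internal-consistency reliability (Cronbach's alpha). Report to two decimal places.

Σσᵢ² = 2.455 + 0.504 + 2.123 + 1.918 + 1.469 + 1.940 + 0.549 = 10.958
Sum of the distinct covariances = 10.767
Var(T) = 10.958 + 2 × 10.767 = 32.492
α = (k/(k−1))·(1 − Σσᵢ²/Var(T)) = (7/6)·(1 − 10.958/32.492) = 0.77

Cronbach's alpha = 0.77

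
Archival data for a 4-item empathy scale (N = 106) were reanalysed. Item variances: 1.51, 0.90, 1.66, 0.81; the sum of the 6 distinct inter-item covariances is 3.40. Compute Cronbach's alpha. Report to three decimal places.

Σσ²ᵢ = 1.51 + 0.90 + 1.66 + 0.81 = 4.88
Sum of distinct covariances = 3.40
Var(T) = Σσ²ᵢ + 2·Σcov = 4.88 + 2 × 3.40 = 11.68
α = (4/3)·(1 − 4.88/11.68) = 0.776

Cronbach's alpha = 0.776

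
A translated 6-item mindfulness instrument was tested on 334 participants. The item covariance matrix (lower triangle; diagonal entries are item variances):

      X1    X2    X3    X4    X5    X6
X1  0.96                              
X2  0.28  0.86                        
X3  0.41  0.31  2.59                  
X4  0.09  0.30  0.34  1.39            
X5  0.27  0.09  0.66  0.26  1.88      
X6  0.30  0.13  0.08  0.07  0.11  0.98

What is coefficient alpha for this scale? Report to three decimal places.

coefficient alpha = 0.553

Σσᵢ² = 0.96 + 0.86 + 2.59 + 1.39 + 1.88 + 0.98 = 8.66
Sum of off-diagonal covariances = 3.70
total variance = 8.66 + 2 × 3.70 = 16.06
α = (k/(k−1))·(1 − Σσᵢ²/total variance) = (6/5)·(1 − 8.66/16.06) = 0.553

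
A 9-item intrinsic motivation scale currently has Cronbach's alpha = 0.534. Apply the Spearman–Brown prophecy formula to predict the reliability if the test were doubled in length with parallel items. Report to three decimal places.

Length factor m = 2
α' = m·α / (1 + (m−1)·α)
   = 2 × 0.534 / (1 + (2 − 1) × 0.534)
   = 1.0680 / 1.5340 = 0.696

predicted reliability = 0.696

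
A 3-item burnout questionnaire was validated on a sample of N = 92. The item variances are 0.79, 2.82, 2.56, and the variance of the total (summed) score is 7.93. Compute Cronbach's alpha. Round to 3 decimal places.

α = 0.333

Σσ²ᵢ = 0.79 + 2.82 + 2.56 = 6.17
α = (k/(k−1))·(1 − Σσ²ᵢ/σ²_total) = (3/2)·(1 − 6.17/7.93) = 0.333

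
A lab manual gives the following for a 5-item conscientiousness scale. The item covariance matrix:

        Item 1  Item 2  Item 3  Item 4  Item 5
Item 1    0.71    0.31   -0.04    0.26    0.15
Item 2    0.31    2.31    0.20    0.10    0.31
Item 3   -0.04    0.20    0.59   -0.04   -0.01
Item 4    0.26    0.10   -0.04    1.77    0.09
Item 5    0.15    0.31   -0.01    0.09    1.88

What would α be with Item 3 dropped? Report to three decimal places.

α = 0.357

Remaining items: Item 1, Item 2, Item 4, Item 5 (k = 4).
ΣVar(i) = 0.71 + 2.31 + 1.77 + 1.88 = 6.67
σ²_T = 6.67 + 2 × 1.22 = 9.11
α (item deleted) = (4/3)·(1 − 6.67/9.11) = 0.357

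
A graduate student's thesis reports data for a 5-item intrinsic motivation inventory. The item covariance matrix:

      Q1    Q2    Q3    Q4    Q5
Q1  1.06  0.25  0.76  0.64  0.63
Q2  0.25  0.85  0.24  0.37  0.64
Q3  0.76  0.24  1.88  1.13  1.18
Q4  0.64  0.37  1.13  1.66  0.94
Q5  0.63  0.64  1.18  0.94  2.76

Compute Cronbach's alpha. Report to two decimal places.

α = 0.78

Σσᵢ² = 1.06 + 0.85 + 1.88 + 1.66 + 2.76 = 8.21
Sum of off-diagonal covariances = 6.78
σ²_T = 8.21 + 2 × 6.78 = 21.77
α = (k/(k−1))·(1 − Σσᵢ²/σ²_T) = (5/4)·(1 − 8.21/21.77) = 0.78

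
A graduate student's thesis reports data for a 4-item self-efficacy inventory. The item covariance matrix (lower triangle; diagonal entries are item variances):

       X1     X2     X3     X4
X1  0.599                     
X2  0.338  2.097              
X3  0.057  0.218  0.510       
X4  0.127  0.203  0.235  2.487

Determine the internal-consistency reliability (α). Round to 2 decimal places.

sum of item variances = 0.599 + 2.097 + 0.510 + 2.487 = 5.693
Sum of the distinct covariances = 1.178
total variance = 5.693 + 2 × 1.178 = 8.049
α = (k/(k−1))·(1 − sum of item variances/total variance) = (4/3)·(1 − 5.693/8.049) = 0.39

α = 0.39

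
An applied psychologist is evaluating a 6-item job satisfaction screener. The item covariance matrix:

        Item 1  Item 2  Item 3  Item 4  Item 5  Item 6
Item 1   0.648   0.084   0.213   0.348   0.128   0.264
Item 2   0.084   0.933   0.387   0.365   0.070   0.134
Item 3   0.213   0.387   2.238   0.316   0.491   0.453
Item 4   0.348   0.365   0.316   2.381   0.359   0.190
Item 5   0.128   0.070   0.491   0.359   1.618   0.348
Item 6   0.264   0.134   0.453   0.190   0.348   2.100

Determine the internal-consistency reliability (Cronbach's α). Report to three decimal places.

Σσ²ᵢ = 0.648 + 0.933 + 2.238 + 2.381 + 1.618 + 2.100 = 9.918
Σ_{i<j} σ_ij = 4.150
σ²_T = 9.918 + 2 × 4.150 = 18.218
α = (k/(k−1))·(1 − Σσ²ᵢ/σ²_T) = (6/5)·(1 − 9.918/18.218) = 0.547

Cronbach's α = 0.547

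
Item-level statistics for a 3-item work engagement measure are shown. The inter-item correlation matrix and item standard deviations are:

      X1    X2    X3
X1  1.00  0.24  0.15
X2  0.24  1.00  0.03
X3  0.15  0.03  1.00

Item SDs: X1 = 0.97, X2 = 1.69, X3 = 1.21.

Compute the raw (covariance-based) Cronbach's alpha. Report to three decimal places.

α = 0.290

Σσ²ᵢ = 0.97² + 1.69² + 1.21² = 5.2611
Covariances σ_ij = r_ij · s_i · s_j:
  σ(X1,X2) = 0.24 × 0.97 × 1.69 = 0.3934
  σ(X1,X3) = 0.15 × 0.97 × 1.21 = 0.1761
  σ(X2,X3) = 0.03 × 1.69 × 1.21 = 0.0613
σ²_T = Σσ²ᵢ + 2·Σσ_ij = 5.2611 + 2 × 0.6308 = 6.5227
α = (3/2)·(1 − 5.2611/6.5227) = 0.290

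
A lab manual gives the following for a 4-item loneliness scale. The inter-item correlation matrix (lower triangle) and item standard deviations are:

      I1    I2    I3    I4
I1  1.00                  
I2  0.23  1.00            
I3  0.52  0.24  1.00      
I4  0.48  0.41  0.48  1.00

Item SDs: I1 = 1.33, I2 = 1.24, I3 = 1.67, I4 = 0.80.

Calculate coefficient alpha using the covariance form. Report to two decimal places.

Σσ²ᵢ = 1.33² + 1.24² + 1.67² + 0.80² = 6.7354
Covariances σ_ij = r_ij · s_i · s_j:
  σ(I1,I2) = 0.23 × 1.33 × 1.24 = 0.3793
  σ(I1,I3) = 0.52 × 1.33 × 1.67 = 1.1550
  σ(I1,I4) = 0.48 × 1.33 × 0.80 = 0.5107
  σ(I2,I3) = 0.24 × 1.24 × 1.67 = 0.4970
  σ(I2,I4) = 0.41 × 1.24 × 0.80 = 0.4067
  σ(I3,I4) = 0.48 × 1.67 × 0.80 = 0.6413
σ²_T = Σσ²ᵢ + 2·Σσ_ij = 6.7354 + 2 × 3.5900 = 13.9154
α = (4/3)·(1 − 6.7354/13.9154) = 0.69

α = 0.69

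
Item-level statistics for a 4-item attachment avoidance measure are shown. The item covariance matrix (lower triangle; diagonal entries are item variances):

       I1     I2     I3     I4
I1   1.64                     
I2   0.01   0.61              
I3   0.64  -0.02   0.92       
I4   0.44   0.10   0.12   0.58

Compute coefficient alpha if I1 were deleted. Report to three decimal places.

Remaining items: I2, I3, I4 (k = 3).
Σσᵢ² = 0.61 + 0.92 + 0.58 = 2.11
total variance = 2.11 + 2 × 0.20 = 2.51
α (item deleted) = (3/2)·(1 − 2.11/2.51) = 0.239

α = 0.239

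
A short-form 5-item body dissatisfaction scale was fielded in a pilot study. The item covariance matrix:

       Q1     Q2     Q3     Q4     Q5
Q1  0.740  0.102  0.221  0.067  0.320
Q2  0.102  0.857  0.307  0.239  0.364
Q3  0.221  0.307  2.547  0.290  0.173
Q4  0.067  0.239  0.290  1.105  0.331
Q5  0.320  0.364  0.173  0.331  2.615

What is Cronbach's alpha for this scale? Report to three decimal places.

α = 0.475

Σσ²ᵢ = 0.740 + 0.857 + 2.547 + 1.105 + 2.615 = 7.864
Σ_{i<j} σ_ij = 2.414
total variance = 7.864 + 2 × 2.414 = 12.692
α = (k/(k−1))·(1 − Σσ²ᵢ/total variance) = (5/4)·(1 − 7.864/12.692) = 0.475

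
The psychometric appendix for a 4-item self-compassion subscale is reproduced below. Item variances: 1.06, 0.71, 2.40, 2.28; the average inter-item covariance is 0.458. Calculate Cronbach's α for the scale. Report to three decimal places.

Cronbach's α = 0.613

ΣVar(i) = 1.06 + 0.71 + 2.40 + 2.28 = 6.45
Sum of the 6 distinct covariances = 6 × 0.458 = 2.748
Var(T) = ΣVar(i) + 2·Σcov = 6.45 + 2 × 2.748 = 11.946
α = (4/3)·(1 − 6.45/11.946) = 0.613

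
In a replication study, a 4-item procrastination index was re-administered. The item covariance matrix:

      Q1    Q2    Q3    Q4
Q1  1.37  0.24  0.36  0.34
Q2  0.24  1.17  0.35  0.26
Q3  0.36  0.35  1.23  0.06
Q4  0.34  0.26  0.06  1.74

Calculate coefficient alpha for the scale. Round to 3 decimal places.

Σσᵢ² = 1.37 + 1.17 + 1.23 + 1.74 = 5.51
Sum of the distinct covariances = 1.61
σ²_total = 5.51 + 2 × 1.61 = 8.73
α = (k/(k−1))·(1 − Σσᵢ²/σ²_total) = (4/3)·(1 − 5.51/8.73) = 0.492

α = 0.492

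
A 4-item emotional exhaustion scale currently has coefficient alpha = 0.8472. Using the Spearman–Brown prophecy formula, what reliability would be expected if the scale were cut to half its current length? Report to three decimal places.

Length factor m = 1/2
α' = m·α / (1 − (1−m)·α)
   = 1/2 × 0.8472 / (1 − (1 − 1/2) × 0.8472)
   = 0.4236 / 0.5764 = 0.735

predicted reliability = 0.735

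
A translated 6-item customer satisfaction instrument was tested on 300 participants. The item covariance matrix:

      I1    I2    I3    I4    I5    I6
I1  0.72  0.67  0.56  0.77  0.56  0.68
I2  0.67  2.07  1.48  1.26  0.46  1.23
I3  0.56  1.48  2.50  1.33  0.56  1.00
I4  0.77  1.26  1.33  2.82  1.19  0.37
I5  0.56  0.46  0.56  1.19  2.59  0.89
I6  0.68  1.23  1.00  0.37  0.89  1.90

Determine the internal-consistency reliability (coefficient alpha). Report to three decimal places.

α = 0.808

Σσᵢ² = 0.72 + 2.07 + 2.50 + 2.82 + 2.59 + 1.90 = 12.60
Σ_{i<j} σ_ij = 13.01
Var(T) = 12.60 + 2 × 13.01 = 38.62
α = (k/(k−1))·(1 − Σσᵢ²/Var(T)) = (6/5)·(1 − 12.60/38.62) = 0.808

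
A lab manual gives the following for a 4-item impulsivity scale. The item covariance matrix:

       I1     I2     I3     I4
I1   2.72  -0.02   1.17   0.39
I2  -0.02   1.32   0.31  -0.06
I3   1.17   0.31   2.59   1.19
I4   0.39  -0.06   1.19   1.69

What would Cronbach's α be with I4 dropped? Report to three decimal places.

Remaining items: I1, I2, I3 (k = 3).
ΣVar(i) = 2.72 + 1.32 + 2.59 = 6.63
Var(T) = 6.63 + 2 × 1.46 = 9.55
α (item deleted) = (3/2)·(1 − 6.63/9.55) = 0.459

α = 0.459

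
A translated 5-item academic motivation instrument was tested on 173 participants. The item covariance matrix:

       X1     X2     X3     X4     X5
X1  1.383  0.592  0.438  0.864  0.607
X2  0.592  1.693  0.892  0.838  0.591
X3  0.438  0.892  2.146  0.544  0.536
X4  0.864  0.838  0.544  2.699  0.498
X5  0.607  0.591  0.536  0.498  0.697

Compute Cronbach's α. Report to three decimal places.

Σσ²ᵢ = 1.383 + 1.693 + 2.146 + 2.699 + 0.697 = 8.618
Σ_{i<j} σ_ij = 6.400
total variance = 8.618 + 2 × 6.400 = 21.418
α = (k/(k−1))·(1 − Σσ²ᵢ/total variance) = (5/4)·(1 − 8.618/21.418) = 0.747

Cronbach's α = 0.747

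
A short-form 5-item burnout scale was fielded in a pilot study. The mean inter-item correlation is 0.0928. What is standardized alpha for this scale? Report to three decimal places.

standardized alpha = 0.338

Standardized α = k·r̄ / (1 + (k−1)·r̄) = 5 × 0.0928 / (1 + 4 × 0.0928)
  = 0.4640 / 1.3712 = 0.338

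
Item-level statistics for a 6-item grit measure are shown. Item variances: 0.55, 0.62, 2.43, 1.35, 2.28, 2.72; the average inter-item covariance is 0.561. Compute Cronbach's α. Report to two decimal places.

α = 0.75

Σσ²ᵢ = 0.55 + 0.62 + 2.43 + 1.35 + 2.28 + 2.72 = 9.95
Sum of the 15 distinct covariances = 15 × 0.561 = 8.415
total variance = Σσ²ᵢ + 2·Σcov = 9.95 + 2 × 8.415 = 26.780
α = (6/5)·(1 − 9.95/26.780) = 0.75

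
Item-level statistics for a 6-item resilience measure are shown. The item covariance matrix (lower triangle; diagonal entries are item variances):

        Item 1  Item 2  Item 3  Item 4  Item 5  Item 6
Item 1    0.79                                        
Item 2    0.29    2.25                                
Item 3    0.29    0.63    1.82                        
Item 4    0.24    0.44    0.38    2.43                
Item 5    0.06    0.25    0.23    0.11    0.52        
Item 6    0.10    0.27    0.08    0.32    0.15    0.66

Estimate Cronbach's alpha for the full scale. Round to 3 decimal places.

Σσ²ᵢ = 0.79 + 2.25 + 1.82 + 2.43 + 0.52 + 0.66 = 8.47
Sum of off-diagonal covariances = 3.84
Var(T) = 8.47 + 2 × 3.84 = 16.15
α = (k/(k−1))·(1 − Σσ²ᵢ/Var(T)) = (6/5)·(1 − 8.47/16.15) = 0.571

α = 0.571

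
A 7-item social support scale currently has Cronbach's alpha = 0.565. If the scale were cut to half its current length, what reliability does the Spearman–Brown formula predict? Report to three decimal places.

Length factor m = 1/2
α' = m·α / (1 − (1−m)·α)
   = 1/2 × 0.565 / (1 − (1 − 1/2) × 0.565)
   = 0.2825 / 0.7175 = 0.394

predicted reliability = 0.394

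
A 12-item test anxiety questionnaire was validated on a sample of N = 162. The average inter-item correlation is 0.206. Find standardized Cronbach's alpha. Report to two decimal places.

Standardized α = k·r̄ / (1 + (k−1)·r̄) = 12 × 0.206 / (1 + 11 × 0.206)
  = 2.4720 / 3.2660 = 0.76

standardized Cronbach's alpha = 0.76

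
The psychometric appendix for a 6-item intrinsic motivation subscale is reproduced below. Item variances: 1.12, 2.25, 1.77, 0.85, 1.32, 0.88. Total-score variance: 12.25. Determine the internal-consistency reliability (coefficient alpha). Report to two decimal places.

Σσ²ᵢ = 1.12 + 2.25 + 1.77 + 0.85 + 1.32 + 0.88 = 8.19
α = (k/(k−1))·(1 − Σσ²ᵢ/σ²_T) = (6/5)·(1 − 8.19/12.25) = 0.40

α = 0.40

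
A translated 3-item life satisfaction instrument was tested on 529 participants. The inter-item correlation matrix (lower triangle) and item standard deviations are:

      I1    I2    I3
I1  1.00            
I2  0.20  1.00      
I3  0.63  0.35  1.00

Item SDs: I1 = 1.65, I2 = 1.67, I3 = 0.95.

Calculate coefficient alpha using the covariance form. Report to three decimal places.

coefficient alpha = 0.593

Σσ²ᵢ = 1.65² + 1.67² + 0.95² = 6.4139
Covariances σ_ij = r_ij · s_i · s_j:
  σ(I1,I2) = 0.20 × 1.65 × 1.67 = 0.5511
  σ(I1,I3) = 0.63 × 1.65 × 0.95 = 0.9875
  σ(I2,I3) = 0.35 × 1.67 × 0.95 = 0.5553
σ²_T = Σσ²ᵢ + 2·Σσ_ij = 6.4139 + 2 × 2.0939 = 10.6017
α = (3/2)·(1 − 6.4139/10.6017) = 0.593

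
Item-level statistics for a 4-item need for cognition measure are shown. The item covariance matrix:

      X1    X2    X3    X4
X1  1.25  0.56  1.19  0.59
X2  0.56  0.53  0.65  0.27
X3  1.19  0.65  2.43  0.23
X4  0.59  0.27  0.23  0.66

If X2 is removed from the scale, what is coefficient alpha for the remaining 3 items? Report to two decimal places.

α = 0.72

Remaining items: X1, X3, X4 (k = 3).
Σσ²ᵢ = 1.25 + 2.43 + 0.66 = 4.34
σ²_total = 4.34 + 2 × 2.01 = 8.36
α (item deleted) = (3/2)·(1 − 4.34/8.36) = 0.72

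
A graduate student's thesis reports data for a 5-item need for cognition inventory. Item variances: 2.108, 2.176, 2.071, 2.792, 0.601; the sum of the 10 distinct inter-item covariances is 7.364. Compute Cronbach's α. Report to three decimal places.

Σσ²ᵢ = 2.108 + 2.176 + 2.071 + 2.792 + 0.601 = 9.748
Sum of distinct covariances = 7.364
σ²_total = Σσ²ᵢ + 2·Σcov = 9.748 + 2 × 7.364 = 24.476
α = (5/4)·(1 − 9.748/24.476) = 0.752

Cronbach's α = 0.752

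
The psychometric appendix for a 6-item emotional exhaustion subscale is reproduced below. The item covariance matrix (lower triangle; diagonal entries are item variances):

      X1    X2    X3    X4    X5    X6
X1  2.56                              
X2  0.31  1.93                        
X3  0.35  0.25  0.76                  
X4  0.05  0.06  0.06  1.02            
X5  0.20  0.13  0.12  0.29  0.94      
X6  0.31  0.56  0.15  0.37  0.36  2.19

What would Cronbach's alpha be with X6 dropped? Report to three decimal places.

α = 0.419

Remaining items: X1, X2, X3, X4, X5 (k = 5).
sum of item variances = 2.56 + 1.93 + 0.76 + 1.02 + 0.94 = 7.21
Var(T) = 7.21 + 2 × 1.82 = 10.85
α (item deleted) = (5/4)·(1 − 7.21/10.85) = 0.419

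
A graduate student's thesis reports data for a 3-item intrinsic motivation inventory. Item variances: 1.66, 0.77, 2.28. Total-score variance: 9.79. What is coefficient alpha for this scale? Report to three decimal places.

Σσ²ᵢ = 1.66 + 0.77 + 2.28 = 4.71
α = (k/(k−1))·(1 − Σσ²ᵢ/Var(T)) = (3/2)·(1 − 4.71/9.79) = 0.778

α = 0.778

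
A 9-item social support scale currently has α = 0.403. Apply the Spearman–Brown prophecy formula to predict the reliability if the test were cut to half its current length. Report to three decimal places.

predicted reliability = 0.252

Length factor m = 1/2
α' = m·α / (1 − (1−m)·α)
   = 1/2 × 0.403 / (1 − (1 − 1/2) × 0.403)
   = 0.2015 / 0.7985 = 0.252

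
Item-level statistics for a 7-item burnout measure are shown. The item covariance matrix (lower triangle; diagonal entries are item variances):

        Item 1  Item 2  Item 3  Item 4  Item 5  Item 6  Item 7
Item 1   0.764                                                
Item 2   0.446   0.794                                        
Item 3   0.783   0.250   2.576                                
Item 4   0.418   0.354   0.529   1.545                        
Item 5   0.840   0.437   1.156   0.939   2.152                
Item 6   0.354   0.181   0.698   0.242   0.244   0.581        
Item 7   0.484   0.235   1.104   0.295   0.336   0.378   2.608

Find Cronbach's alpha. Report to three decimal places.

Cronbach's alpha = 0.770

sum of item variances = 0.764 + 0.794 + 2.576 + 1.545 + 2.152 + 0.581 + 2.608 = 11.020
Σ_{i<j} σ_ij = 10.703
total variance = 11.020 + 2 × 10.703 = 32.426
α = (k/(k−1))·(1 − sum of item variances/total variance) = (7/6)·(1 − 11.020/32.426) = 0.770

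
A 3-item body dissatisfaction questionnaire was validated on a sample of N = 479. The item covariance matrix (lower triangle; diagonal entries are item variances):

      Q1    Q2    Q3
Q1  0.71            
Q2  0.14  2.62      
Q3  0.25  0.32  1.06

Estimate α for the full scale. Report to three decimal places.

Σσᵢ² = 0.71 + 2.62 + 1.06 = 4.39
Sum of off-diagonal covariances = 0.71
total variance = 4.39 + 2 × 0.71 = 5.81
α = (k/(k−1))·(1 − Σσᵢ²/total variance) = (3/2)·(1 − 4.39/5.81) = 0.367

α = 0.367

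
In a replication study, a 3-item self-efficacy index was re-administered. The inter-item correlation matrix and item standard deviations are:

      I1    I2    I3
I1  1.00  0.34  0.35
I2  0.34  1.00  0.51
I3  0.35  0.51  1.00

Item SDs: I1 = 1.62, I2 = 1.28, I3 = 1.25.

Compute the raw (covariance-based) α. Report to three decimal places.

Σσ²ᵢ = 1.62² + 1.28² + 1.25² = 5.8253
Covariances σ_ij = r_ij · s_i · s_j:
  σ(I1,I2) = 0.34 × 1.62 × 1.28 = 0.7050
  σ(I1,I3) = 0.35 × 1.62 × 1.25 = 0.7087
  σ(I2,I3) = 0.51 × 1.28 × 1.25 = 0.8160
σ²_T = Σσ²ᵢ + 2·Σσ_ij = 5.8253 + 2 × 2.2297 = 10.2847
α = (3/2)·(1 − 5.8253/10.2847) = 0.650

α = 0.650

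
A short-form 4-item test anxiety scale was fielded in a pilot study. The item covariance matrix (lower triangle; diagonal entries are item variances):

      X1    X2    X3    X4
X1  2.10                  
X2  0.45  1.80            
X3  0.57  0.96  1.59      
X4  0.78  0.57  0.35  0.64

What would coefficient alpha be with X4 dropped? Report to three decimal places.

Remaining items: X1, X2, X3 (k = 3).
Σσᵢ² = 2.10 + 1.80 + 1.59 = 5.49
σ²_total = 5.49 + 2 × 1.98 = 9.45
α (item deleted) = (3/2)·(1 − 5.49/9.45) = 0.629

α = 0.629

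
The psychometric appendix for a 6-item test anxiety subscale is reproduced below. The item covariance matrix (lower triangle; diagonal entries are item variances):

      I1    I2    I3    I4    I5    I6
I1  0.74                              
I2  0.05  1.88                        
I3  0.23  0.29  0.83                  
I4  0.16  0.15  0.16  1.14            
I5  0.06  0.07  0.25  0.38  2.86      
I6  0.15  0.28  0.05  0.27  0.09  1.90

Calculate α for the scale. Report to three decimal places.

α = 0.433

Σσ²ᵢ = 0.74 + 1.88 + 0.83 + 1.14 + 2.86 + 1.90 = 9.35
Sum of the distinct covariances = 2.64
Var(T) = 9.35 + 2 × 2.64 = 14.63
α = (k/(k−1))·(1 − Σσ²ᵢ/Var(T)) = (6/5)·(1 − 9.35/14.63) = 0.433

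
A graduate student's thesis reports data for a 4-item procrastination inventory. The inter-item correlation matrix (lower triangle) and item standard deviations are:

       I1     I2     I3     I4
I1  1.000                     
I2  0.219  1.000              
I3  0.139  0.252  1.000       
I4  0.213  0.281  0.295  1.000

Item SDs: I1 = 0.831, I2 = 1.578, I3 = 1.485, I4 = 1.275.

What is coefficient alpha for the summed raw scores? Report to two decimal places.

Σσ²ᵢ = 0.831² + 1.578² + 1.485² + 1.275² = 7.0115
Covariances σ_ij = r_ij · s_i · s_j:
  σ(I1,I2) = 0.219 × 0.831 × 1.578 = 0.2872
  σ(I1,I3) = 0.139 × 0.831 × 1.485 = 0.1715
  σ(I1,I4) = 0.213 × 0.831 × 1.275 = 0.2257
  σ(I2,I3) = 0.252 × 1.578 × 1.485 = 0.5905
  σ(I2,I4) = 0.281 × 1.578 × 1.275 = 0.5654
  σ(I3,I4) = 0.295 × 1.485 × 1.275 = 0.5585
σ²_T = Σσ²ᵢ + 2·Σσ_ij = 7.0115 + 2 × 2.3988 = 11.8091
α = (4/3)·(1 − 7.0115/11.8091) = 0.54

coefficient alpha = 0.54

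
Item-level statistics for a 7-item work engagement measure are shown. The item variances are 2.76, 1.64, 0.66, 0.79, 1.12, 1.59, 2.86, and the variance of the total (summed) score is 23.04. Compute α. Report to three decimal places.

α = 0.588

Σσ²ᵢ = 2.76 + 1.64 + 0.66 + 0.79 + 1.12 + 1.59 + 2.86 = 11.42
α = (k/(k−1))·(1 − Σσ²ᵢ/σ²_total) = (7/6)·(1 − 11.42/23.04) = 0.588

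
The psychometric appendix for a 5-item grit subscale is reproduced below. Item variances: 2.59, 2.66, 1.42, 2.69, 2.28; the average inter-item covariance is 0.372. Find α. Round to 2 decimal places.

α = 0.49

Σσ²ᵢ = 2.59 + 2.66 + 1.42 + 2.69 + 2.28 = 11.64
Sum of the 10 distinct covariances = 10 × 0.372 = 3.720
σ²_T = Σσ²ᵢ + 2·Σcov = 11.64 + 2 × 3.720 = 19.080
α = (5/4)·(1 − 11.64/19.080) = 0.49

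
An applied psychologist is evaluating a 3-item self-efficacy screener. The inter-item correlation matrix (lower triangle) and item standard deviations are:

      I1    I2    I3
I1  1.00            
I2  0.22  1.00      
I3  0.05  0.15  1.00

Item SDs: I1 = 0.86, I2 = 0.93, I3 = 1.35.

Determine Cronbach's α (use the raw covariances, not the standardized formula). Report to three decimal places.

Cronbach's α = 0.297

Σσ²ᵢ = 0.86² + 0.93² + 1.35² = 3.4270
Covariances σ_ij = r_ij · s_i · s_j:
  σ(I1,I2) = 0.22 × 0.86 × 0.93 = 0.1760
  σ(I1,I3) = 0.05 × 0.86 × 1.35 = 0.0581
  σ(I2,I3) = 0.15 × 0.93 × 1.35 = 0.1883
σ²_T = Σσ²ᵢ + 2·Σσ_ij = 3.4270 + 2 × 0.4224 = 4.2718
α = (3/2)·(1 − 3.4270/4.2718) = 0.297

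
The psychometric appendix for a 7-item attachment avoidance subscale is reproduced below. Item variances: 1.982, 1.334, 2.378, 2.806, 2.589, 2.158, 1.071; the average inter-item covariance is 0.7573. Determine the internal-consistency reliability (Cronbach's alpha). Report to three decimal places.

Σσ²ᵢ = 1.982 + 1.334 + 2.378 + 2.806 + 2.589 + 2.158 + 1.071 = 14.318
Sum of the 21 distinct covariances = 21 × 0.7573 = 15.9033
total variance = Σσ²ᵢ + 2·Σcov = 14.318 + 2 × 15.9033 = 46.1246
α = (7/6)·(1 − 14.318/46.1246) = 0.805

Cronbach's alpha = 0.805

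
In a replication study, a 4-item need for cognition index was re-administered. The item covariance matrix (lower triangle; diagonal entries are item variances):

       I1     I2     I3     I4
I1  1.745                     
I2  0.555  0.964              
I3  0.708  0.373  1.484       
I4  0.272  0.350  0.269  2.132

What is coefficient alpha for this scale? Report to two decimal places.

sum of item variances = 1.745 + 0.964 + 1.484 + 2.132 = 6.325
Sum of off-diagonal covariances = 2.527
total variance = 6.325 + 2 × 2.527 = 11.379
α = (k/(k−1))·(1 − sum of item variances/total variance) = (4/3)·(1 − 6.325/11.379) = 0.59

coefficient alpha = 0.59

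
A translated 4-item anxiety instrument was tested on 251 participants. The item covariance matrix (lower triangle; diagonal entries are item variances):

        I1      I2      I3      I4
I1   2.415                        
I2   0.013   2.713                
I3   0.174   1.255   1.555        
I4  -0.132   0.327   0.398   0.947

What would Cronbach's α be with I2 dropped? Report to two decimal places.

Remaining items: I1, I3, I4 (k = 3).
Σσ²ᵢ = 2.415 + 1.555 + 0.947 = 4.917
Var(T) = 4.917 + 2 × 0.440 = 5.797
α (item deleted) = (3/2)·(1 − 4.917/5.797) = 0.23

α = 0.23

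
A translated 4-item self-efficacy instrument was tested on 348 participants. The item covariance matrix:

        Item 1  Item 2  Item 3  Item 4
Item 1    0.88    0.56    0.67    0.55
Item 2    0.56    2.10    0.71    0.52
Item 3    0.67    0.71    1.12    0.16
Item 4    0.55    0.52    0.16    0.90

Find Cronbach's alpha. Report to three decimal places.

Cronbach's alpha = 0.745

ΣVar(i) = 0.88 + 2.10 + 1.12 + 0.90 = 5.00
Sum of the distinct covariances = 3.17
total variance = 5.00 + 2 × 3.17 = 11.34
α = (k/(k−1))·(1 − ΣVar(i)/total variance) = (4/3)·(1 − 5.00/11.34) = 0.745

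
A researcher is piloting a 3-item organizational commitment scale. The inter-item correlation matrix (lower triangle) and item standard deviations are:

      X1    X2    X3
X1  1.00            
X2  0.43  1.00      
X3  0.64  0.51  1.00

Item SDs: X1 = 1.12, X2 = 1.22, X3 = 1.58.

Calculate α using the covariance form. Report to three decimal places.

α = 0.762

Σσ²ᵢ = 1.12² + 1.22² + 1.58² = 5.2392
Covariances σ_ij = r_ij · s_i · s_j:
  σ(X1,X2) = 0.43 × 1.12 × 1.22 = 0.5876
  σ(X1,X3) = 0.64 × 1.12 × 1.58 = 1.1325
  σ(X2,X3) = 0.51 × 1.22 × 1.58 = 0.9831
σ²_T = Σσ²ᵢ + 2·Σσ_ij = 5.2392 + 2 × 2.7032 = 10.6456
α = (3/2)·(1 − 5.2392/10.6456) = 0.762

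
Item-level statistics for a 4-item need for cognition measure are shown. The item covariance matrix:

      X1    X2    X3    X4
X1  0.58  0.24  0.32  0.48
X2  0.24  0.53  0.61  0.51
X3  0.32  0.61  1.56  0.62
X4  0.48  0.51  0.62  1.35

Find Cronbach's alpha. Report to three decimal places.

sum of item variances = 0.58 + 0.53 + 1.56 + 1.35 = 4.02
Sum of off-diagonal covariances = 2.78
Var(T) = 4.02 + 2 × 2.78 = 9.58
α = (k/(k−1))·(1 − sum of item variances/Var(T)) = (4/3)·(1 − 4.02/9.58) = 0.774

α = 0.774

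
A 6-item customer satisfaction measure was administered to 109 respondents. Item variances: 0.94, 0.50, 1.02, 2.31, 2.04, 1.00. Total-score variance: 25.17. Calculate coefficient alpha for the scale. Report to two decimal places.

Σσ²ᵢ = 0.94 + 0.50 + 1.02 + 2.31 + 2.04 + 1.00 = 7.81
α = (k/(k−1))·(1 − Σσ²ᵢ/Var(T)) = (6/5)·(1 − 7.81/25.17) = 0.83

α = 0.83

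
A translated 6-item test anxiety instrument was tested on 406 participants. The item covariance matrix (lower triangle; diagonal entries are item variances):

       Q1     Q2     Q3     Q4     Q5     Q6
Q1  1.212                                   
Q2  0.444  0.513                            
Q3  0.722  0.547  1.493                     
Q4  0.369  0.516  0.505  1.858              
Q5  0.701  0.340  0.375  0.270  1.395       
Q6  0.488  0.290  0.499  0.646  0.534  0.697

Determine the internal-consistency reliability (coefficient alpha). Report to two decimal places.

coefficient alpha = 0.80

sum of item variances = 1.212 + 0.513 + 1.493 + 1.858 + 1.395 + 0.697 = 7.168
Sum of the distinct covariances = 7.246
total variance = 7.168 + 2 × 7.246 = 21.660
α = (k/(k−1))·(1 − sum of item variances/total variance) = (6/5)·(1 − 7.168/21.660) = 0.80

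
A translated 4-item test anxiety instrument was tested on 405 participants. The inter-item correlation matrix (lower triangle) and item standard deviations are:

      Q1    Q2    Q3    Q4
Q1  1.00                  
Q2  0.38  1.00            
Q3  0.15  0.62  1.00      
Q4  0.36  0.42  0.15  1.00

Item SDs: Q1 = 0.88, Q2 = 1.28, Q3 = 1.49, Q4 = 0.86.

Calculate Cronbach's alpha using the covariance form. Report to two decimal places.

Σσ²ᵢ = 0.88² + 1.28² + 1.49² + 0.86² = 5.3725
Covariances σ_ij = r_ij · s_i · s_j:
  σ(Q1,Q2) = 0.38 × 0.88 × 1.28 = 0.4280
  σ(Q1,Q3) = 0.15 × 0.88 × 1.49 = 0.1967
  σ(Q1,Q4) = 0.36 × 0.88 × 0.86 = 0.2724
  σ(Q2,Q3) = 0.62 × 1.28 × 1.49 = 1.1825
  σ(Q2,Q4) = 0.42 × 1.28 × 0.86 = 0.4623
  σ(Q3,Q4) = 0.15 × 1.49 × 0.86 = 0.1922
σ²_T = Σσ²ᵢ + 2·Σσ_ij = 5.3725 + 2 × 2.7341 = 10.8407
α = (4/3)·(1 − 5.3725/10.8407) = 0.67

Cronbach's alpha = 0.67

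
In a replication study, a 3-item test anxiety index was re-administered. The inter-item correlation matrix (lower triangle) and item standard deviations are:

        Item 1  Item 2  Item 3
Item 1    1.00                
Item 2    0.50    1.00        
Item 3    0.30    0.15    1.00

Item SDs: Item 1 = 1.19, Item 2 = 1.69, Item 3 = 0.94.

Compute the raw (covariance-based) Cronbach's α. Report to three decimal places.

α = 0.570

Σσ²ᵢ = 1.19² + 1.69² + 0.94² = 5.1558
Covariances σ_ij = r_ij · s_i · s_j:
  σ(Item 1,Item 2) = 0.50 × 1.19 × 1.69 = 1.0055
  σ(Item 1,Item 3) = 0.30 × 1.19 × 0.94 = 0.3356
  σ(Item 2,Item 3) = 0.15 × 1.69 × 0.94 = 0.2383
σ²_T = Σσ²ᵢ + 2·Σσ_ij = 5.1558 + 2 × 1.5794 = 8.3146
α = (3/2)·(1 − 5.1558/8.3146) = 0.570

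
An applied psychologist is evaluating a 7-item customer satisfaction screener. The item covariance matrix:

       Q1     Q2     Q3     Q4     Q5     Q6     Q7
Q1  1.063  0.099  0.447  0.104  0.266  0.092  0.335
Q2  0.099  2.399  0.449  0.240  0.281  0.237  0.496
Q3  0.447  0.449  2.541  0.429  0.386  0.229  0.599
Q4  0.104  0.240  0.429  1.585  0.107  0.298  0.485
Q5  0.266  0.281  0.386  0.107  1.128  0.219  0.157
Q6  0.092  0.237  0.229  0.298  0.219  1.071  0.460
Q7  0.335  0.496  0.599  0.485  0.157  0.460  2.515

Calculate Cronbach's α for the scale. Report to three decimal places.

Σσᵢ² = 1.063 + 2.399 + 2.541 + 1.585 + 1.128 + 1.071 + 2.515 = 12.302
Sum of off-diagonal covariances = 6.415
Var(T) = 12.302 + 2 × 6.415 = 25.132
α = (k/(k−1))·(1 − Σσᵢ²/Var(T)) = (7/6)·(1 − 12.302/25.132) = 0.596

Cronbach's α = 0.596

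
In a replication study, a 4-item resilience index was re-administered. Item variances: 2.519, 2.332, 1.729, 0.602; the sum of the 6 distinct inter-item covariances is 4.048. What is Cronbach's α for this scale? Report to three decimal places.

α = 0.707

sum of item variances = 2.519 + 2.332 + 1.729 + 0.602 = 7.182
Sum of distinct covariances = 4.048
total variance = sum of item variances + 2·Σcov = 7.182 + 2 × 4.048 = 15.278
α = (4/3)·(1 − 7.182/15.278) = 0.707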